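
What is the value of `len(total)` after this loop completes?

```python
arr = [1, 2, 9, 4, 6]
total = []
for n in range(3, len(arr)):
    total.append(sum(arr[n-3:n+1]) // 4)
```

Number of 4-element averages
`total` takes the values: [] → [4] → [4, 5]
So `len(total)` = 2

Answer: 2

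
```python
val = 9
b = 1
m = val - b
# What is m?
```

Trace:
`val = 9` → val = 9
`b = 1` → b = 1
`m = val - b` → m = 8
So m = 8

Answer: 8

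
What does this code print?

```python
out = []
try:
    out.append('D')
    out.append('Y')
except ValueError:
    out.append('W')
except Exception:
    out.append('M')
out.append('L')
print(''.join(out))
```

Execution trace: 'D' (try body) → 'Y' (try body, no exception) → 'L' (after the try/except). Output: DYL

Answer: DYL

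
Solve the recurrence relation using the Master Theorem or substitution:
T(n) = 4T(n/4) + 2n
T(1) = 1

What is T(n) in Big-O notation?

By Master Theorem: a=4, b=4, f(n)=2n. Since log_4(4) = 1 and f(n) = Θ(n^1), Case 2 applies. T(n) = O(n log n).

Answer: O(n log n)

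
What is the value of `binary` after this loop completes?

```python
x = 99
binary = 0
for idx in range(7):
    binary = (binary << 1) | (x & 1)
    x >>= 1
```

Reverse lowest 7 bits of 99
`binary` takes the values: 0 → 1 → 3 → 6 → 12 → 24 → 49 → 99

Answer: 99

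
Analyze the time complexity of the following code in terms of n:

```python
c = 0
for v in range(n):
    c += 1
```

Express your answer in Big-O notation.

Each loop level contributes: n. Multiplying the contributions gives O(n).

Answer: O(n)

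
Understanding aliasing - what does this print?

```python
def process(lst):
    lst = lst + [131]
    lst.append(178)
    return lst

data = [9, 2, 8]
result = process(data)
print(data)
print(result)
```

Key concept: rebinding parameter vs mutation.
Step by step:
`data = [9, 2, 8]` → data = [9, 2, 8]
`result = process(data)` → result = [9, 2, 8, 131, 178]
`print(data)` → prints [9, 2, 8]
`print(result)` → prints [9, 2, 8, 131, 178]

Answer:
[9, 2, 8]
[9, 2, 8, 131, 178]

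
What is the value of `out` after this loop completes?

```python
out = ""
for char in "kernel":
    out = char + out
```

Reverse 'kernel'
`out` takes the values: "" → "k" → "ek" → "rek" → "nrek" → "enrek" → "lenrek"

Answer: "lenrek"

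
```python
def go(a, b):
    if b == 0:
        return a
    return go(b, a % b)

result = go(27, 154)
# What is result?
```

go(27, 154) -> go(154, 27) -> go(27, 19) -> go(19, 8) -> go(8, 3) -> go(3, 2) -> go(2, 1) -> go(1, 0) -> 1

Answer: 1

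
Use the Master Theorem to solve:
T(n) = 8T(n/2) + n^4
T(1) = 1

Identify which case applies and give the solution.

a=8, b=2, f(n)=n^4. log_2(8) = 3. Since c=4 > 3 and the regularity condition holds (8(n/2)^4 = (8/2^4)n^4 with 8/2^4 < 1), Case 3 applies: T(n) = Θ(f(n)) = O(n^4).

Answer: O(n^4) - Case 3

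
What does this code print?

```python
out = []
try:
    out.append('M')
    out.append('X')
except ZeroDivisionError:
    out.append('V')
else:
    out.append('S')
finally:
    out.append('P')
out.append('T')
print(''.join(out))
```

Execution trace: 'M' (try body) → 'X' (try body, no exception) → 'S' (else) → 'P' (finally) → 'T' (after the try/except). Output: MXSPT

Answer: MXSPT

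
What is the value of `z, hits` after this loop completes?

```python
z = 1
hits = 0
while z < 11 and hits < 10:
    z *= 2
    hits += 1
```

Double until >= 11 or 10 iterations
`z, hits` takes the values: (1, 0) → (2, 0) → (2, 1) → (4, 1) → (4, 2) → (8, 2) → (8, 3) → (16, 3) → (16, 4)

Answer: 16, 4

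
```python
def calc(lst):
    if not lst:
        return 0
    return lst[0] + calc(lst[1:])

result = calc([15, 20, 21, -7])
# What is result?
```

15 + 20 + 21 + (-7) + 0 = 49

Answer: 49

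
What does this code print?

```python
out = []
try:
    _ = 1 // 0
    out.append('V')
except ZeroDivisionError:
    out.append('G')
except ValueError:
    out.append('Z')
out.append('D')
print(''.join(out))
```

Execution trace: 'G' (except ZeroDivisionError) → 'D' (after the try/except). Output: GD

Answer: GD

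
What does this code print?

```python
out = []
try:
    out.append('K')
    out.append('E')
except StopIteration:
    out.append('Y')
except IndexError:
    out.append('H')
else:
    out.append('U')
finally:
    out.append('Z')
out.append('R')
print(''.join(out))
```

Execution trace: 'K' (try body) → 'E' (try body, no exception) → 'U' (else) → 'Z' (finally) → 'R' (after the try/except). Output: KEUZR

Answer: KEUZR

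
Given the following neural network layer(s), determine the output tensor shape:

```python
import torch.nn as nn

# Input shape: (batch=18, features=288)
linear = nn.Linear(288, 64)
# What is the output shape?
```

Input: (18, 288) -> Output: (18, 64)

Answer: (18, 64)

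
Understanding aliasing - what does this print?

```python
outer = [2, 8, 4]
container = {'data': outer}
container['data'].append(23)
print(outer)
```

Key concept: dict holds reference to list.
Step by step:
`outer = [2, 8, 4]` → outer = [2, 8, 4]
`container = {'data': outer}` → container = {'data': [2, 8, 4]}
`container['data'].append(23)` → outer = [2, 8, 4, 23]; container = {'data': [2, 8, 4, 23]}
`print(outer)` → prints [2, 8, 4, 23]

Answer: [2, 8, 4, 23]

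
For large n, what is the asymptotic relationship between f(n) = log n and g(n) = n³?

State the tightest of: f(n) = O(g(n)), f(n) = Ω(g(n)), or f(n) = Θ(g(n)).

log n vs n³: f(n) = O(g(n)) but not Ω(g(n)) — n³ grows strictly faster than log n.

Answer: f(n) = O(g(n)) but not Ω(g(n)) — n³ grows strictly faster than log n.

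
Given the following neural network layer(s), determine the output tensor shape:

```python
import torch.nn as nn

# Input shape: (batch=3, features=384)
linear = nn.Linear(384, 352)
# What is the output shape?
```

Input: (3, 384) -> Output: (3, 352)

Answer: (3, 352)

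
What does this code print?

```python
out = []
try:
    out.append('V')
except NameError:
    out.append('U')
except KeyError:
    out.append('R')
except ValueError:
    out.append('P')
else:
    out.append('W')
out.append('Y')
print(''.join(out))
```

Execution trace: 'V' (try body, no exception) → 'W' (else) → 'Y' (after the try/except). Output: VWY

Answer: VWY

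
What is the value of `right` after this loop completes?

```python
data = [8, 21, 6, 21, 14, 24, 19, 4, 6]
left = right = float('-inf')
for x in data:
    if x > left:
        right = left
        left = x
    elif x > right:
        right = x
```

Second largest (with repeats) in [8, 21, 6, 21, 14, 24, 19, 4, 6]
`right` takes the values: -inf → 8 → 21

Answer: 21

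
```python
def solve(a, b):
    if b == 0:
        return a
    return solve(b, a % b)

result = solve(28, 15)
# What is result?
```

solve(28, 15) -> solve(15, 13) -> solve(13, 2) -> solve(2, 1) -> solve(1, 0) -> 1

Answer: 1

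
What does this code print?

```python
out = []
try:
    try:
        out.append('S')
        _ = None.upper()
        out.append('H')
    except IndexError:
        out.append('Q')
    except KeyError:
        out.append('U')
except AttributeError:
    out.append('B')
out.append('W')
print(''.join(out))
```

Execution trace: 'S' (try body) → 'B' (outer except AttributeError) → 'W' (after the try/except). Output: SBW

Answer: SBW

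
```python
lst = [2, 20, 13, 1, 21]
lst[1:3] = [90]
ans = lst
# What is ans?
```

Trace:
`lst = [2, 20, 13, 1, 21]` → lst = [2, 20, 13, 1, 21]
`lst[1:3] = [90]` → lst = [2, 90, 1, 21]
`ans = lst` → ans = [2, 90, 1, 21]
So ans = [2, 90, 1, 21]

Answer: [2, 90, 1, 21]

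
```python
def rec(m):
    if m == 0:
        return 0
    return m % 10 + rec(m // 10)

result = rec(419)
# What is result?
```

Sum of digits of 419: 9 + 1 + 4 = 14

Answer: 14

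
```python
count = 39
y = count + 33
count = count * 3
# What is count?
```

Trace:
`count = 39` → count = 39
`y = count + 33` → y = 72
`count = count * 3` → count = 117
So count = 117

Answer: 117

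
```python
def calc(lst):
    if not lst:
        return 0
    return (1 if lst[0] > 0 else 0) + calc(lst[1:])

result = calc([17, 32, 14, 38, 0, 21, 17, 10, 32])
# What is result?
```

Count of positive elements in [17, 32, 14, 38, 0, 21, 17, 10, 32] = 8

Answer: 8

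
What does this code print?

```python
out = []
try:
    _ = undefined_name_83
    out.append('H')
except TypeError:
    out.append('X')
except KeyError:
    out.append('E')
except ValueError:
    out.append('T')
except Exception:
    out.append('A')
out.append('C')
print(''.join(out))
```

Execution trace: 'A' (except Exception) → 'C' (after the try/except). Output: AC

Answer: AC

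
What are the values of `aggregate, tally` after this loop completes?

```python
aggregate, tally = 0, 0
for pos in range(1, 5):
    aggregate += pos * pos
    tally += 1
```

Sum of squares and count
`aggregate, tally` takes the values: (0, 0) → (1, 0) → (1, 1) → (5, 1) → (5, 2) → (14, 2) → (14, 3) → (30, 3) → (30, 4)

Answer: 30, 4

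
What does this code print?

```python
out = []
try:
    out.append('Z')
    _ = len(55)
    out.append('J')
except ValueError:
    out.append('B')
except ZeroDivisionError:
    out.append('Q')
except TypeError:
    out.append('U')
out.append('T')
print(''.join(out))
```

Execution trace: 'Z' (try body) → 'U' (except TypeError) → 'T' (after the try/except). Output: ZUT

Answer: ZUT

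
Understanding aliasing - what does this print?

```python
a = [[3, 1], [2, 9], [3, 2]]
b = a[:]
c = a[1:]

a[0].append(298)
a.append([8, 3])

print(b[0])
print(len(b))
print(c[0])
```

Key concept: slice with nested mutation.
Step by step:
`a = [[3, 1], [2, 9], [3, 2]]` → a = [[3, 1], [2, 9], [3, 2]]
`b = a[:]` → b = [[3, 1], [2, 9], [3, 2]]
`c = a[1:]` → c = [[2, 9], [3, 2]]
`a[0].append(298)` → a = [[3, 1, 298], [2, 9], [3, 2]]; b = [[3, 1, 298], [2, 9], [3, 2]]
`a.append([8, 3])` → a = [[3, 1, 298], [2, 9], [3, 2], [8, 3]]
`print(b[0])` → prints [3, 1, 298]
`print(len(b))` → prints 3
`print(c[0])` → prints [2, 9]

Answer:
[3, 1, 298]
3
[2, 9]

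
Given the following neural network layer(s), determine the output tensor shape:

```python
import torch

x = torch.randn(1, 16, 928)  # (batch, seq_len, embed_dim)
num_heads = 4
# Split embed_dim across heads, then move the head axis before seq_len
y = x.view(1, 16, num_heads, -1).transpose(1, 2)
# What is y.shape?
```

Input: (1, 16, 928) -> head_dim = 928 // 4 = 232; after view: (1, 16, 4, 232) -> after transpose(1, 2): (1, 4, 16, 232) -> Output: (1, 4, 16, 232)

Answer: (1, 4, 16, 232)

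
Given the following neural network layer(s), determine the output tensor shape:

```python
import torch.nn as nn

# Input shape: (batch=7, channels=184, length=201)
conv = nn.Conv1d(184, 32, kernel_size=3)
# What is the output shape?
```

Input: (7, 184, 201) -> Output: (7, 32, 199)

Answer: (7, 32, 199)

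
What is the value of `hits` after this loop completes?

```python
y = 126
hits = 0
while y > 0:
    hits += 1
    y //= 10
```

Count digits by repeated division by 10
`hits` takes the values: 0 → 1 → 2 → 3

Answer: 3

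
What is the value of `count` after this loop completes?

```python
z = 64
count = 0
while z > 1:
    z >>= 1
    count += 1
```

Count right shifts until 1
`count` takes the values: 0 → 1 → 2 → 3 → 4 → 5 → 6

Answer: 6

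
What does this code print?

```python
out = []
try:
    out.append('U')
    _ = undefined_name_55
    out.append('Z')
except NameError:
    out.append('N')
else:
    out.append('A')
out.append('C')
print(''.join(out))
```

Execution trace: 'U' (try body) → 'N' (except NameError) → 'C' (after the try/except). Output: UNC

Answer: UNC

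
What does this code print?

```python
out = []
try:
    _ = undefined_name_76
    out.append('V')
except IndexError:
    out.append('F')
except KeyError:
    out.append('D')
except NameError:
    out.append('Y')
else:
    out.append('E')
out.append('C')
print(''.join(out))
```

Execution trace: 'Y' (except NameError) → 'C' (after the try/except). Output: YC

Answer: YC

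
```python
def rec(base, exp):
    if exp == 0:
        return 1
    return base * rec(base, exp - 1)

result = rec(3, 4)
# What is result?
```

rec(3, 4) = 3 * 3 * 3 * 3 = 81

Answer: 81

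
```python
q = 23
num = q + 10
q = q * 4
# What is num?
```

Trace:
`q = 23` → q = 23
`num = q + 10` → num = 33
`q = q * 4` → q = 92
So num = 33

Answer: 33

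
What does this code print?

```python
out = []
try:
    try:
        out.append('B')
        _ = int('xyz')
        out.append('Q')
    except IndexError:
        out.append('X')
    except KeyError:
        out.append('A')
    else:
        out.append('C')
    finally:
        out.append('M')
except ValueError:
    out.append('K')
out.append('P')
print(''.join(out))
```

Execution trace: 'B' (inner try body) → 'M' (inner finally) → 'K' (outer except ValueError) → 'P' (after the try/except). Output: BMKP

Answer: BMKP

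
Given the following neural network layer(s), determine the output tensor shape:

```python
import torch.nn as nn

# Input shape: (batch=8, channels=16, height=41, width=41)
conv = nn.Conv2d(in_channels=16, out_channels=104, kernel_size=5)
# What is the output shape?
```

Input: (8, 16, 41, 41) -> Output: (8, 104, 37, 37)

Answer: (8, 104, 37, 37)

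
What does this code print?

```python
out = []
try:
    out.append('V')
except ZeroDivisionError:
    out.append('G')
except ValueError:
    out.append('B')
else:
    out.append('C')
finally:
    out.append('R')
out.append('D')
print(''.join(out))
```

Execution trace: 'V' (try body, no exception) → 'C' (else) → 'R' (finally) → 'D' (after the try/except). Output: VCRD

Answer: VCRD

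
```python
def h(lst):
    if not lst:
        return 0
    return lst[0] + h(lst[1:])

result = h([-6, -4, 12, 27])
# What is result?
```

(-6) + (-4) + 12 + 27 + 0 = 29

Answer: 29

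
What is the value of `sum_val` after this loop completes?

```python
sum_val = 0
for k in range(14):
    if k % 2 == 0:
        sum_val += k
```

Sum of even numbers 0 to 13
`sum_val` takes the values: 0 → 2 → 6 → 12 → 20 → 30 → 42

Answer: 42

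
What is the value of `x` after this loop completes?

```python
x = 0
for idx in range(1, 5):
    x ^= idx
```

XOR of 1 to 4
`x` takes the values: 0 → 1 → 3 → 0 → 4

Answer: 4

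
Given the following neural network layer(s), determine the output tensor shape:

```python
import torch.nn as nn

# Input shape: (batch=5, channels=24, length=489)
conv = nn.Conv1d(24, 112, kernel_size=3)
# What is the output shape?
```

Input: (5, 24, 489) -> Output: (5, 112, 487)

Answer: (5, 112, 487)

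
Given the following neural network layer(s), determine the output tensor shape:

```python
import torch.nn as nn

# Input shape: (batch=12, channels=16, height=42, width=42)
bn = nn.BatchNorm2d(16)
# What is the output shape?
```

Input: (12, 16, 42, 42) -> Output: (12, 16, 42, 42)

Answer: (12, 16, 42, 42)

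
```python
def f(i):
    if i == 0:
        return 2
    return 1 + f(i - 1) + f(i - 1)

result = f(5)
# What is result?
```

f(i) = 1 + 2·f(i-1), f(0)=2. Closed form: (2+1)·2^5 - 1 = 95.

Answer: 95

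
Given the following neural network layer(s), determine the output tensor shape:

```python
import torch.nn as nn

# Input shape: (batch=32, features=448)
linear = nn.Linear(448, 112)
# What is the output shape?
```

Input: (32, 448) -> Output: (32, 112)

Answer: (32, 112)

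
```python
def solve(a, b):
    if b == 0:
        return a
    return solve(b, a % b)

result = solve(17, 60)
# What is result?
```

solve(17, 60) -> solve(60, 17) -> solve(17, 9) -> solve(9, 8) -> solve(8, 1) -> solve(1, 0) -> 1

Answer: 1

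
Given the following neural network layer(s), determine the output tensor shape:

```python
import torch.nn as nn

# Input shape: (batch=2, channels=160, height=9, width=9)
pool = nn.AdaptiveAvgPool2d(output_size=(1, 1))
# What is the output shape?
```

Input: (2, 160, 9, 9) -> Output: (2, 160, 1, 1)

Answer: (2, 160, 1, 1)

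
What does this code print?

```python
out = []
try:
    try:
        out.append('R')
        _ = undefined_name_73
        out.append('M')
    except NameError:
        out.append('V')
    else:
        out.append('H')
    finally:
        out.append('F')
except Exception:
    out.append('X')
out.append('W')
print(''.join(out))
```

Execution trace: 'R' (inner try body) → 'V' (inner except NameError) → 'F' (inner finally) → 'W' (after the try/except). Output: RVFW

Answer: RVFW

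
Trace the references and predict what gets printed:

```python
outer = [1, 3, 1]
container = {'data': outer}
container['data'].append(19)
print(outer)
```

Key concept: dict holds reference to list.
Step by step:
`outer = [1, 3, 1]` → outer = [1, 3, 1]
`container = {'data': outer}` → container = {'data': [1, 3, 1]}
`container['data'].append(19)` → outer = [1, 3, 1, 19]; container = {'data': [1, 3, 1, 19]}
`print(outer)` → prints [1, 3, 1, 19]

Answer: [1, 3, 1, 19]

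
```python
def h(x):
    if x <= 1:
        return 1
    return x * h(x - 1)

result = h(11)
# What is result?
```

h(11) = 11 * 10 * 9 * 8 * 7 * 6 * 5 * 4 * 3 * 2 * 1 = 39916800

Answer: 39916800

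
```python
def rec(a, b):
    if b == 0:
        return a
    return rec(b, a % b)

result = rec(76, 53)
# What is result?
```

rec(76, 53) -> rec(53, 23) -> rec(23, 7) -> rec(7, 2) -> rec(2, 1) -> rec(1, 0) -> 1

Answer: 1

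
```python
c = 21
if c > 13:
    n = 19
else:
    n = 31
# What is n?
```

Trace:
`c = 21` → c = 21
`if c > 13: ...` → c > 13 is True → n = 19
So n = 19

Answer: 19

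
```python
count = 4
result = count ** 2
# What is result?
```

Trace:
`count = 4` → count = 4
`result = count ** 2` → result = 16
So result = 16

Answer: 16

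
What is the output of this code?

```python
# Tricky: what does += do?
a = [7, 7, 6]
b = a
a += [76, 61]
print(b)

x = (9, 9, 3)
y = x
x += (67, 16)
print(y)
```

Key concept: += behavior differs for mutable vs immutable.
Step by step:
`a = [7, 7, 6]` → a = [7, 7, 6]
`b = a` → b = [7, 7, 6] (same object as a)
`a += [76, 61]` → a = [7, 7, 6, 76, 61] (same object as b); b = [7, 7, 6, 76, 61] (same object as a)
`print(b)` → prints [7, 7, 6, 76, 61]
`x = (9, 9, 3)` → x = (9, 9, 3)
`y = x` → y = (9, 9, 3)
`x += (67, 16)` → x = (9, 9, 3, 67, 16)
`print(y)` → prints (9, 9, 3)

Answer:
[7, 7, 6, 76, 61]
(9, 9, 3)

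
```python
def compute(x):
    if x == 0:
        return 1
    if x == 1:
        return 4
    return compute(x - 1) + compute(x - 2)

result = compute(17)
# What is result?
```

Build up from base cases: compute(0)=1, compute(1)=4, compute(2)=5, compute(3)=9, compute(4)=14, compute(5)=23, compute(6)=37, ..., compute(17)=7375

Answer: 7375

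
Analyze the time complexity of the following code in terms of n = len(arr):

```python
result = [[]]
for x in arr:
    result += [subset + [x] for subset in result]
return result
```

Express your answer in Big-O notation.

This is subset (power-set) generation — 2^n subsets, each materialised as a list of up to n elements. Time complexity: O(n · 2^n).

Answer: O(n · 2^n)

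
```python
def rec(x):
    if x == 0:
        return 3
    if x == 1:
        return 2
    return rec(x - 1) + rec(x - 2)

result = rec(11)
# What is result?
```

Build up from base cases: rec(0)=3, rec(1)=2, rec(2)=5, rec(3)=7, rec(4)=12, rec(5)=19, rec(6)=31, ..., rec(11)=343

Answer: 343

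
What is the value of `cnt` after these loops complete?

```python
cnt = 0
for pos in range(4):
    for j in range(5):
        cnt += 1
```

4 * 5 = 20
`cnt` takes the values: 0 → 1 → 2 → 3 → 4 → 5 → 6 → 7 → 8 → 9 → 10 → 11 → 12 → 13 → 14 → 15 → 16 → 17 → 18 → 19 → 20

Answer: 20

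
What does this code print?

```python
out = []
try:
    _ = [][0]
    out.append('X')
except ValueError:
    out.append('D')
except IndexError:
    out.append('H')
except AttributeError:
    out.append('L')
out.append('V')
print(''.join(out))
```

Execution trace: 'H' (except IndexError) → 'V' (after the try/except). Output: HV

Answer: HV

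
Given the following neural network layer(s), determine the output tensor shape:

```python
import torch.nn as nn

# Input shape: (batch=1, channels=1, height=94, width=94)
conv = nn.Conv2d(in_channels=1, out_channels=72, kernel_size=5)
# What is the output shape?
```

Input: (1, 1, 94, 94) -> Output: (1, 72, 90, 90)

Answer: (1, 72, 90, 90)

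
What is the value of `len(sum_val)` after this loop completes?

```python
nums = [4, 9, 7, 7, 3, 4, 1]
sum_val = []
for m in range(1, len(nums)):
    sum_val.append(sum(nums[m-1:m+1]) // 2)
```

Number of 2-element averages
`sum_val` takes the values: [] → [6] → [6, 8] → [6, 8, 7] → [6, 8, 7, 5] → [6, 8, 7, 5, 3] → [6, 8, 7, 5, 3, 2]
So `len(sum_val)` = 6

Answer: 6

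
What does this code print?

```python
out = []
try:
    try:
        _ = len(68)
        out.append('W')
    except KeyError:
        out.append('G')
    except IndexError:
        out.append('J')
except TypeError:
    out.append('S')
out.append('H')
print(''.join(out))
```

Execution trace: 'S' (outer except TypeError) → 'H' (after the try/except). Output: SH

Answer: SH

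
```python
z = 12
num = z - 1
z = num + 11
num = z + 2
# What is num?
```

Trace:
`z = 12` → z = 12
`num = z - 1` → num = 11
`z = num + 11` → z = 22
`num = z + 2` → num = 24
So num = 24

Answer: 24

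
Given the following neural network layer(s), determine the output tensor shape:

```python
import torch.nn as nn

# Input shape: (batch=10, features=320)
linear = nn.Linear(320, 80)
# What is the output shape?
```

Input: (10, 320) -> Output: (10, 80)

Answer: (10, 80)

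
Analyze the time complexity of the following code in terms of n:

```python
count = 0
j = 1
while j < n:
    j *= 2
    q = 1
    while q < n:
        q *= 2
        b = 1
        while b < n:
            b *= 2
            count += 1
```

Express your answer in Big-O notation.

Each loop level contributes: log n × log n × log n. Multiplying the contributions gives O(log^3 n).

Answer: O(log^3 n)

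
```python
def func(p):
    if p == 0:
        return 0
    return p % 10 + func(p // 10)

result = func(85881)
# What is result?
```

Sum of digits of 85881: 1 + 8 + 8 + 5 + 8 = 30

Answer: 30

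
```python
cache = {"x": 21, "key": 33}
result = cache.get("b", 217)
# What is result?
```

Trace:
`cache = {"x": 21, "key": 33}` → cache = {'x': 21, 'key': 33}
`result = cache.get("b", 217)` → result = 217
So result = 217

Answer: 217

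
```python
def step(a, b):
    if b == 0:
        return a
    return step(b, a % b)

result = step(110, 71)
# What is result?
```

step(110, 71) -> step(71, 39) -> step(39, 32) -> step(32, 7) -> step(7, 4) -> step(4, 3) -> step(3, 1) -> step(1, 0) -> 1

Answer: 1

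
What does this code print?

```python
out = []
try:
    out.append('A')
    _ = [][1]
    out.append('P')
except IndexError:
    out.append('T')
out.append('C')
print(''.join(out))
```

Execution trace: 'A' (try body) → 'T' (except IndexError) → 'C' (after the try/except). Output: ATC

Answer: ATC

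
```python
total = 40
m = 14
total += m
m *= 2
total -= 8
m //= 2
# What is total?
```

Trace:
`total = 40` → total = 40
`m = 14` → m = 14
`total += m` → total = 54
`m *= 2` → m = 28
`total -= 8` → total = 46
`m //= 2` → m = 14
So total = 46

Answer: 46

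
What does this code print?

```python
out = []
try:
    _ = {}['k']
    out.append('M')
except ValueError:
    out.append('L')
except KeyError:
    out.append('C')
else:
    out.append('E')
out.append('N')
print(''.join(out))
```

Execution trace: 'C' (except KeyError) → 'N' (after the try/except). Output: CN

Answer: CN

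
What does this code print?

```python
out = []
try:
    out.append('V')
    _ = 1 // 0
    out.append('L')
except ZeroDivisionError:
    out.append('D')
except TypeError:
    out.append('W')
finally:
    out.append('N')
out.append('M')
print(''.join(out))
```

Execution trace: 'V' (try body) → 'D' (except ZeroDivisionError) → 'N' (finally) → 'M' (after the try/except). Output: VDNM

Answer: VDNM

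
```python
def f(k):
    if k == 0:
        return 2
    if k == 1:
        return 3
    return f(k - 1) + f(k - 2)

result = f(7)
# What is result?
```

Build up from base cases: f(0)=2, f(1)=3, f(2)=5, f(3)=8, f(4)=13, f(5)=21, f(6)=34, ..., f(7)=55

Answer: 55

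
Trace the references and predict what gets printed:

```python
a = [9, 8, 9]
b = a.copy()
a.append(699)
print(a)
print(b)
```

Key concept: list.copy() creates independent copy.
Step by step:
`a = [9, 8, 9]` → a = [9, 8, 9]
`b = a.copy()` → b = [9, 8, 9]
`a.append(699)` → a = [9, 8, 9, 699]
`print(a)` → prints [9, 8, 9, 699]
`print(b)` → prints [9, 8, 9]

Answer:
[9, 8, 9, 699]
[9, 8, 9]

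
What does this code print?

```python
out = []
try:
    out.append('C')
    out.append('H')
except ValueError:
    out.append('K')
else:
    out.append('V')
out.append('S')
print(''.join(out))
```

Execution trace: 'C' (try body) → 'H' (try body, no exception) → 'V' (else) → 'S' (after the try/except). Output: CHVS

Answer: CHVS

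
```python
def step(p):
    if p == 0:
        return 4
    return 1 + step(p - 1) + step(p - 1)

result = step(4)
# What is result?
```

step(p) = 1 + 2·step(p-1), step(0)=4. Closed form: (4+1)·2^4 - 1 = 79.

Answer: 79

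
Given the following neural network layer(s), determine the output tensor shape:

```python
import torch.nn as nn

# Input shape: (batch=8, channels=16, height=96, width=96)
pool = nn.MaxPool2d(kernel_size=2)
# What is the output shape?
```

Input: (8, 16, 96, 96) -> Output: (8, 16, 48, 48)

Answer: (8, 16, 48, 48)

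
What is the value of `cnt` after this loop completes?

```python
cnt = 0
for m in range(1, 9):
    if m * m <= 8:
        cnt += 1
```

Count numbers where m² ≤ 8
`cnt` takes the values: 0 → 1 → 2

Answer: 2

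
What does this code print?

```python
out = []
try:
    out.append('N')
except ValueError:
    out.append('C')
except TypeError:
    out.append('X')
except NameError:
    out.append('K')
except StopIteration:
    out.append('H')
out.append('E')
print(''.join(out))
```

Execution trace: 'N' (try body, no exception) → 'E' (after the try/except). Output: NE

Answer: NE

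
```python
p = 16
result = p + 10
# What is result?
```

Trace:
`p = 16` → p = 16
`result = p + 10` → result = 26
So result = 26

Answer: 26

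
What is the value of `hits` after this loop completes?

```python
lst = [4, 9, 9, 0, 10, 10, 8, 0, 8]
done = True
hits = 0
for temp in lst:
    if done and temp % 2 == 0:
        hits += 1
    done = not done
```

Count even values at even positions
`hits` takes the values: 0 → 1 → 2 → 3 → 4

Answer: 4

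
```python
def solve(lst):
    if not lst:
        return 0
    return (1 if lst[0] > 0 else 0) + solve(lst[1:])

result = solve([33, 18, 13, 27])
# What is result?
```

Count of positive elements in [33, 18, 13, 27] = 4

Answer: 4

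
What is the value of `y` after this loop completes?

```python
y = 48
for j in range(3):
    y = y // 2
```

Halve 3 times: 48 // 2^3 = 6
`y` takes the values: 48 → 24 → 12 → 6

Answer: 6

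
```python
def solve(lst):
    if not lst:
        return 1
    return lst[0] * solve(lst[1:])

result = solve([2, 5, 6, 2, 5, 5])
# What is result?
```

Product over [2, 5, 6, 2, 5, 5] = 2 * 5 * 6 * 2 * 5 * 5 = 3000

Answer: 3000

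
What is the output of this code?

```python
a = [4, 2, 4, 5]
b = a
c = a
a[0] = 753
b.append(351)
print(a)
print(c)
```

Key concept: multiple aliases.
Step by step:
`a = [4, 2, 4, 5]` → a = [4, 2, 4, 5]
`b = a` → b = [4, 2, 4, 5] (same object as a)
`c = a` → c = [4, 2, 4, 5] (same object as a, b)
`a[0] = 753` → a = [753, 2, 4, 5] (same object as b, c); b = [753, 2, 4, 5] (same object as a, c); c = [753, 2, 4, 5] (same object as a, b)
`b.append(351)` → a = [753, 2, 4, 5, 351] (same object as b, c); b = [753, 2, 4, 5, 351] (same object as a, c); c = [753, 2, 4, 5, 351] (same object as a, b)
`print(a)` → prints [753, 2, 4, 5, 351]
`print(c)` → prints [753, 2, 4, 5, 351]

Answer:
[753, 2, 4, 5, 351]
[753, 2, 4, 5, 351]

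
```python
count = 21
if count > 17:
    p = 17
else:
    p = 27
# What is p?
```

Trace:
`count = 21` → count = 21
`if count > 17: ...` → count > 17 is True → p = 17
So p = 17

Answer: 17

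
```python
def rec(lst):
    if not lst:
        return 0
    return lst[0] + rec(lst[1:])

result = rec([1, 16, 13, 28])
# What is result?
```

1 + 16 + 13 + 28 + 0 = 58

Answer: 58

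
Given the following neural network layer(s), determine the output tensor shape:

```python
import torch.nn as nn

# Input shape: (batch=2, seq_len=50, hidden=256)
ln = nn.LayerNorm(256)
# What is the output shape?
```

Input: (2, 50, 256) -> Output: (2, 50, 256)

Answer: (2, 50, 256)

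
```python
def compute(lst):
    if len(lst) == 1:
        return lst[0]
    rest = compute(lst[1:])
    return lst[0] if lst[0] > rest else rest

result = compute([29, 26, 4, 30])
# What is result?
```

Recursive max over [29, 26, 4, 30] = 30

Answer: 30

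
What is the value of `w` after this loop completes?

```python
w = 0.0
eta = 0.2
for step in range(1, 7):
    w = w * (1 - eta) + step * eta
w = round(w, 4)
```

Moving average with lr=0.2
`w` takes the values: 0.0 → 0.2 → 0.56 → 1.048 → 1.6384 → 2.31072 → 3.048576 → 3.0486

Answer: 3.0486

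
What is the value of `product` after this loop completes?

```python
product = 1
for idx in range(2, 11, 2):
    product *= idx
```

Product of even numbers 2 to 10
`product` takes the values: 1 → 2 → 8 → 48 → 384 → 3840

Answer: 3840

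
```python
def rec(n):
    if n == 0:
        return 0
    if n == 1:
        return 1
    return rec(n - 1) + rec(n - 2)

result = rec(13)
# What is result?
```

Build up from base cases: rec(0)=0, rec(1)=1, rec(2)=1, rec(3)=2, rec(4)=3, rec(5)=5, rec(6)=8, ..., rec(13)=233

Answer: 233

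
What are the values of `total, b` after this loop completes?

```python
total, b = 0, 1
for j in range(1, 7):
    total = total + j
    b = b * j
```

Sum and factorial of 1 to 6
`total, b` takes the values: (0, 1) → (1, 1) → (3, 1) → (3, 2) → (6, 2) → (6, 6) → (10, 6) → (10, 24) → (15, 24) → (15, 120) → (21, 120) → (21, 720)

Answer: 21, 720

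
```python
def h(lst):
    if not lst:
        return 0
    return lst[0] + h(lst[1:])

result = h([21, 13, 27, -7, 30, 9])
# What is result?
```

21 + 13 + 27 + (-7) + 30 + 9 + 0 = 93

Answer: 93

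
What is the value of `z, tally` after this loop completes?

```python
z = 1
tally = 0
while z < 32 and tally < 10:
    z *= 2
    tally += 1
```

Double until >= 32 or 10 iterations
`z, tally` takes the values: (1, 0) → (2, 0) → (2, 1) → (4, 1) → (4, 2) → (8, 2) → (8, 3) → (16, 3) → (16, 4) → (32, 4) → (32, 5)

Answer: 32, 5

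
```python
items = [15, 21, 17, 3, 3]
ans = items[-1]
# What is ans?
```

Trace:
`items = [15, 21, 17, 3, 3]` → items = [15, 21, 17, 3, 3]
`ans = items[-1]` → ans = 3
So ans = 3

Answer: 3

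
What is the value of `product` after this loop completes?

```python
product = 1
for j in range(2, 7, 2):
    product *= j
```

Product of even numbers 2 to 6
`product` takes the values: 1 → 2 → 8 → 48

Answer: 48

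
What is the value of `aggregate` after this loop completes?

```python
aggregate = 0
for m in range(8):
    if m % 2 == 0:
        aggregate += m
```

Sum of even numbers 0 to 7
`aggregate` takes the values: 0 → 2 → 6 → 12

Answer: 12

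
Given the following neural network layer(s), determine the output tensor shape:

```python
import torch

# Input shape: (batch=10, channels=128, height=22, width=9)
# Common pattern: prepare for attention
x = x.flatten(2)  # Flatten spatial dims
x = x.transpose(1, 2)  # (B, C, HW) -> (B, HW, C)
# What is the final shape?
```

Input: (10, 128, 22, 9) -> after flatten(2): (10, 128, 198) -> Output: (10, 198, 128)

Answer: (10, 198, 128)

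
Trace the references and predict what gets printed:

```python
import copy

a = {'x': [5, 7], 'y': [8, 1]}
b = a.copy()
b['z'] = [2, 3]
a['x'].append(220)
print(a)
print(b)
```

Key concept: shallow copy of dict with mutable values.
Step by step:
`a = {'x': [5, 7], 'y': [8, 1]}` → a = {'x': [5, 7], 'y': [8, 1]}
`b = a.copy()` → b = {'x': [5, 7], 'y': [8, 1]}
`b['z'] = [2, 3]` → b = {'x': [5, 7], 'y': [8, 1], 'z': [2, 3]}
`a['x'].append(220)` → a = {'x': [5, 7, 220], 'y': [8, 1]}; b = {'x': [5, 7, 220], 'y': [8, 1], 'z': [2, 3]}
`print(a)` → prints {'x': [5, 7, 220], 'y': [8, 1]}
`print(b)` → prints {'x': [5, 7, 220], 'y': [8, 1], 'z': [2, 3]}

Answer:
{'x': [5, 7, 220], 'y': [8, 1]}
{'x': [5, 7, 220], 'y': [8, 1], 'z': [2, 3]}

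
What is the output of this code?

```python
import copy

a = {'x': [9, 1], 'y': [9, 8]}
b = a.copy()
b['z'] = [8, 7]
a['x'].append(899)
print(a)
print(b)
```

Key concept: shallow copy of dict with mutable values.
Step by step:
`a = {'x': [9, 1], 'y': [9, 8]}` → a = {'x': [9, 1], 'y': [9, 8]}
`b = a.copy()` → b = {'x': [9, 1], 'y': [9, 8]}
`b['z'] = [8, 7]` → b = {'x': [9, 1], 'y': [9, 8], 'z': [8, 7]}
`a['x'].append(899)` → a = {'x': [9, 1, 899], 'y': [9, 8]}; b = {'x': [9, 1, 899], 'y': [9, 8], 'z': [8, 7]}
`print(a)` → prints {'x': [9, 1, 899], 'y': [9, 8]}
`print(b)` → prints {'x': [9, 1, 899], 'y': [9, 8], 'z': [8, 7]}

Answer:
{'x': [9, 1, 899], 'y': [9, 8]}
{'x': [9, 1, 899], 'y': [9, 8], 'z': [8, 7]}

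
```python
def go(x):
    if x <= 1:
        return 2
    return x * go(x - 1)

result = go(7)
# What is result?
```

go(7) = 7 * 6 * 5 * 4 * 3 * 2 * 2 = 10080

Answer: 10080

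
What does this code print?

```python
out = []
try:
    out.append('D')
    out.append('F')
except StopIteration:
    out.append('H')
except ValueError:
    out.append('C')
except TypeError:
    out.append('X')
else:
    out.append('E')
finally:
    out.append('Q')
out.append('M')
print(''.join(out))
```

Execution trace: 'D' (try body) → 'F' (try body, no exception) → 'E' (else) → 'Q' (finally) → 'M' (after the try/except). Output: DFEQM

Answer: DFEQM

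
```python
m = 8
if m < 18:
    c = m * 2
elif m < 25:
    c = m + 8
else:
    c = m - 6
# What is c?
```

Trace:
`m = 8` → m = 8
`if m < 18: ...` → m < 18 is True → c = 16
So c = 16

Answer: 16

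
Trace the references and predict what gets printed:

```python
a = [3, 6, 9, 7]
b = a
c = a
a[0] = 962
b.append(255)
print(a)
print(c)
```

Key concept: multiple aliases.
Step by step:
`a = [3, 6, 9, 7]` → a = [3, 6, 9, 7]
`b = a` → b = [3, 6, 9, 7] (same object as a)
`c = a` → c = [3, 6, 9, 7] (same object as a, b)
`a[0] = 962` → a = [962, 6, 9, 7] (same object as b, c); b = [962, 6, 9, 7] (same object as a, c); c = [962, 6, 9, 7] (same object as a, b)
`b.append(255)` → a = [962, 6, 9, 7, 255] (same object as b, c); b = [962, 6, 9, 7, 255] (same object as a, c); c = [962, 6, 9, 7, 255] (same object as a, b)
`print(a)` → prints [962, 6, 9, 7, 255]
`print(c)` → prints [962, 6, 9, 7, 255]

Answer:
[962, 6, 9, 7, 255]
[962, 6, 9, 7, 255]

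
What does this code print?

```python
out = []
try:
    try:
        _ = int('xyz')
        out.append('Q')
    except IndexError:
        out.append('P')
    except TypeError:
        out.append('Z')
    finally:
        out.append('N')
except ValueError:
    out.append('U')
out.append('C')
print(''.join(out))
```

Execution trace: 'N' (finally) → 'U' (outer except ValueError) → 'C' (after the try/except). Output: NUC

Answer: NUC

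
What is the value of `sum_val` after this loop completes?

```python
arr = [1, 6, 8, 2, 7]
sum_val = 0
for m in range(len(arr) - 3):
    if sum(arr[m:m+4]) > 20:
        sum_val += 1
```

Count windows with sum > 20
`sum_val` takes the values: 0 → 1

Answer: 1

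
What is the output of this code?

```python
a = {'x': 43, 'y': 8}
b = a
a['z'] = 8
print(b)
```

Key concept: dict aliasing.
Step by step:
`a = {'x': 43, 'y': 8}` → a = {'x': 43, 'y': 8}
`b = a` → b = {'x': 43, 'y': 8} (same object as a)
`a['z'] = 8` → a = {'x': 43, 'y': 8, 'z': 8} (same object as b); b = {'x': 43, 'y': 8, 'z': 8} (same object as a)
`print(b)` → prints {'x': 43, 'y': 8, 'z': 8}

Answer: {'x': 43, 'y': 8, 'z': 8}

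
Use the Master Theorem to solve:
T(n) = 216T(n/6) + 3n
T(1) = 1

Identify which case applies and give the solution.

a=216, b=6, f(n)=3n. log_6(216) = 3. Since c=1 < 3, Case 1 applies: T(n) = Θ(n^log_b(a)) = O(n^3).

Answer: O(n^3) - Case 1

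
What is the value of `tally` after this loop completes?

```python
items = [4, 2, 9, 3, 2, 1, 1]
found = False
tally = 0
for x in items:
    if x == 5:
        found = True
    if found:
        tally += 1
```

Count elements after first 5 in [4, 2, 9, 3, 2, 1, 1]
`tally` takes the values: 0

Answer: 0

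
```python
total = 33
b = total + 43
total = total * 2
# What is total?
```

Trace:
`total = 33` → total = 33
`b = total + 43` → b = 76
`total = total * 2` → total = 66
So total = 66

Answer: 66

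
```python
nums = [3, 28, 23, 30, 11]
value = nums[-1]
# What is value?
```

Trace:
`nums = [3, 28, 23, 30, 11]` → nums = [3, 28, 23, 30, 11]
`value = nums[-1]` → value = 11
So value = 11

Answer: 11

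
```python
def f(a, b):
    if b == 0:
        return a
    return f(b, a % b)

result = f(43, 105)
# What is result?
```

f(43, 105) -> f(105, 43) -> f(43, 19) -> f(19, 5) -> f(5, 4) -> f(4, 1) -> f(1, 0) -> 1

Answer: 1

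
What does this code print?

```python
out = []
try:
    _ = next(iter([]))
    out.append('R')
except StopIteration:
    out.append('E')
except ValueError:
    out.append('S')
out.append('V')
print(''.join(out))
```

Execution trace: 'E' (except StopIteration) → 'V' (after the try/except). Output: EV

Answer: EV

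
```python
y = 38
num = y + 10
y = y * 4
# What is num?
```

Trace:
`y = 38` → y = 38
`num = y + 10` → num = 48
`y = y * 4` → y = 152
So num = 48

Answer: 48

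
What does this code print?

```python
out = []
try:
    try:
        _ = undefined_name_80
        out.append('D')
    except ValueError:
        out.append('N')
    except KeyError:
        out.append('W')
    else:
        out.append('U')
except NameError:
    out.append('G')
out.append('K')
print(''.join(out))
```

Execution trace: 'G' (outer except NameError) → 'K' (after the try/except). Output: GK

Answer: GK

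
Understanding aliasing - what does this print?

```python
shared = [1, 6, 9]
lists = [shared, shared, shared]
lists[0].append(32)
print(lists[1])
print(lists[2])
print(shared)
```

Key concept: list of same reference.
Step by step:
`shared = [1, 6, 9]` → shared = [1, 6, 9]
`lists = [shared, shared, shared]` → lists = [[1, 6, 9], [1, 6, 9], [1, 6, 9]]
`lists[0].append(32)` → shared = [1, 6, 9, 32]; lists = [[1, 6, 9, 32], [1, 6, 9, 32], [1, 6, 9, 32]]
`print(lists[1])` → prints [1, 6, 9, 32]
`print(lists[2])` → prints [1, 6, 9, 32]
`print(shared)` → prints [1, 6, 9, 32]

Answer:
[1, 6, 9, 32]
[1, 6, 9, 32]
[1, 6, 9, 32]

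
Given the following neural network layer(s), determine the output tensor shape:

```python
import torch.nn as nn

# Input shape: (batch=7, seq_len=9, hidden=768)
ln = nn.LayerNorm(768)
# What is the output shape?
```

Input: (7, 9, 768) -> Output: (7, 9, 768)

Answer: (7, 9, 768)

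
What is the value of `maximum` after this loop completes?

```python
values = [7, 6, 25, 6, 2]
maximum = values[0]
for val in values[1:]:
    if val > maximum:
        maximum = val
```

Maximum of [7, 6, 25, 6, 2]
`maximum` takes the values: 7 → 25

Answer: 25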